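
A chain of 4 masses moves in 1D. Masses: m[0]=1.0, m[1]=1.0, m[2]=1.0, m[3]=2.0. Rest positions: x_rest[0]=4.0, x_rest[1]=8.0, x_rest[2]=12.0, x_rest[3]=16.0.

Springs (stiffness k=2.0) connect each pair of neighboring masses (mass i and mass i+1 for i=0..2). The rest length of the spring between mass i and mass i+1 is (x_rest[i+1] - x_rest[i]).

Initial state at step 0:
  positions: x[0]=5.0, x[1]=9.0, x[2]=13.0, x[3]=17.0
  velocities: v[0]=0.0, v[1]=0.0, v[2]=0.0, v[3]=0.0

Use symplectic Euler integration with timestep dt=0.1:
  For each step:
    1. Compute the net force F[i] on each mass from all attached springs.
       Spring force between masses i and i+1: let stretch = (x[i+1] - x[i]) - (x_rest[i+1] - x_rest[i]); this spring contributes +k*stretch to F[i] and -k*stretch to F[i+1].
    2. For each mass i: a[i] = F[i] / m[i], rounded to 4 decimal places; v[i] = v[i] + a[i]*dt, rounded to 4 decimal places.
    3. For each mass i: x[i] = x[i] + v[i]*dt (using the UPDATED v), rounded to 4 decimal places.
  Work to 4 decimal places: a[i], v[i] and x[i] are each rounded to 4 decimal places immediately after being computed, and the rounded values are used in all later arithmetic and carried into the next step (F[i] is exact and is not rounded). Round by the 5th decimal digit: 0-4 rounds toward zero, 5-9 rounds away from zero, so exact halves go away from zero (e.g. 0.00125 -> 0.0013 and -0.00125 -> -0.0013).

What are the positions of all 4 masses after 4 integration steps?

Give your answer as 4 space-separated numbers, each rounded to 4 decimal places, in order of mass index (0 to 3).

Answer: 5.0000 9.0000 13.0000 17.0000

Derivation:
Step 0: x=[5.0000 9.0000 13.0000 17.0000] v=[0.0000 0.0000 0.0000 0.0000]
Step 1: x=[5.0000 9.0000 13.0000 17.0000] v=[0.0000 0.0000 0.0000 0.0000]
Step 2: x=[5.0000 9.0000 13.0000 17.0000] v=[0.0000 0.0000 0.0000 0.0000]
Step 3: x=[5.0000 9.0000 13.0000 17.0000] v=[0.0000 0.0000 0.0000 0.0000]
Step 4: x=[5.0000 9.0000 13.0000 17.0000] v=[0.0000 0.0000 0.0000 0.0000]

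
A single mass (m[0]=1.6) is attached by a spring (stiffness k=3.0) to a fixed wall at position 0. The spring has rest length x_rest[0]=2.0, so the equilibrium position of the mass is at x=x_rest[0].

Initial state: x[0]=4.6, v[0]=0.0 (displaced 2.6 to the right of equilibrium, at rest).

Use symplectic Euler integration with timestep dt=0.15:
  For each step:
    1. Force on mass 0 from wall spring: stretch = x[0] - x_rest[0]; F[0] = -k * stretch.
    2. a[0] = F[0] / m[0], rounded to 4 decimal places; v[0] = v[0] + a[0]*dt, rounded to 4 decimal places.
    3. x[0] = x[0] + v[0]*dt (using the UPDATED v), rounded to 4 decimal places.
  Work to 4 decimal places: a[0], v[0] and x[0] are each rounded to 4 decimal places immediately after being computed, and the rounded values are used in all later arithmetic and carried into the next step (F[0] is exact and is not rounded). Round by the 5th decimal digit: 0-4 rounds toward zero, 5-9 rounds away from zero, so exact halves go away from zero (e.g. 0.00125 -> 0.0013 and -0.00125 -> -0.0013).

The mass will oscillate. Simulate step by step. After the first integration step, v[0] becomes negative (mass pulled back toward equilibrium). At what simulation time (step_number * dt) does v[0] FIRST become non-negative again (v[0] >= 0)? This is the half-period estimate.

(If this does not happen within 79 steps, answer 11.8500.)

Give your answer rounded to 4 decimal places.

Answer: 2.4000

Derivation:
Step 0: x=[4.6000] v=[0.0000]
Step 1: x=[4.4903] v=[-0.7313]
Step 2: x=[4.2755] v=[-1.4317]
Step 3: x=[3.9647] v=[-2.0717]
Step 4: x=[3.5711] v=[-2.6243]
Step 5: x=[3.1112] v=[-3.0662]
Step 6: x=[2.6044] v=[-3.3787]
Step 7: x=[2.0721] v=[-3.5487]
Step 8: x=[1.5368] v=[-3.5690]
Step 9: x=[1.0210] v=[-3.4387]
Step 10: x=[0.5465] v=[-3.1634]
Step 11: x=[0.1333] v=[-2.7546]
Step 12: x=[-0.2011] v=[-2.2296]
Step 13: x=[-0.4427] v=[-1.6105]
Step 14: x=[-0.5812] v=[-0.9235]
Step 15: x=[-0.6108] v=[-0.1975]
Step 16: x=[-0.5303] v=[0.5368]
First v>=0 after going negative at step 16, time=2.4000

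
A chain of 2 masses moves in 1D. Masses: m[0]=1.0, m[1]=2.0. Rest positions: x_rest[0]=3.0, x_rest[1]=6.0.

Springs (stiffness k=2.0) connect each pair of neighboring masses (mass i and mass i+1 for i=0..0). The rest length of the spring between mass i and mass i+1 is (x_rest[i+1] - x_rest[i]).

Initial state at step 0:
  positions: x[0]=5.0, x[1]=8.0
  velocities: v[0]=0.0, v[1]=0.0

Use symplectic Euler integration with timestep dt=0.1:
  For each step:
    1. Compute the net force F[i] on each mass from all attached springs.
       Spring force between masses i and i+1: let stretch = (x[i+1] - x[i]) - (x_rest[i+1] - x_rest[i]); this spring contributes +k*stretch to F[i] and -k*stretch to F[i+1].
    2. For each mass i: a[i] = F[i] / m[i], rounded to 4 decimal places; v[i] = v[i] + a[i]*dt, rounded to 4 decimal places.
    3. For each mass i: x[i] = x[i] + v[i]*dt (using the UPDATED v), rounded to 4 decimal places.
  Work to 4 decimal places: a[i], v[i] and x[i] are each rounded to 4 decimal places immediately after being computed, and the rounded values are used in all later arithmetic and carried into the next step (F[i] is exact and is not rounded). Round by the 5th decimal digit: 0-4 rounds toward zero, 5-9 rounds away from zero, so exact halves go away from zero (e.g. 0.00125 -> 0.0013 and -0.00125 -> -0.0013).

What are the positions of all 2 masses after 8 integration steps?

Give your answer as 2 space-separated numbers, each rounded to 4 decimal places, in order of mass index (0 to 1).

Answer: 5.0000 8.0000

Derivation:
Step 0: x=[5.0000 8.0000] v=[0.0000 0.0000]
Step 1: x=[5.0000 8.0000] v=[0.0000 0.0000]
Step 2: x=[5.0000 8.0000] v=[0.0000 0.0000]
Step 3: x=[5.0000 8.0000] v=[0.0000 0.0000]
Step 4: x=[5.0000 8.0000] v=[0.0000 0.0000]
Step 5: x=[5.0000 8.0000] v=[0.0000 0.0000]
Step 6: x=[5.0000 8.0000] v=[0.0000 0.0000]
Step 7: x=[5.0000 8.0000] v=[0.0000 0.0000]
Step 8: x=[5.0000 8.0000] v=[0.0000 0.0000]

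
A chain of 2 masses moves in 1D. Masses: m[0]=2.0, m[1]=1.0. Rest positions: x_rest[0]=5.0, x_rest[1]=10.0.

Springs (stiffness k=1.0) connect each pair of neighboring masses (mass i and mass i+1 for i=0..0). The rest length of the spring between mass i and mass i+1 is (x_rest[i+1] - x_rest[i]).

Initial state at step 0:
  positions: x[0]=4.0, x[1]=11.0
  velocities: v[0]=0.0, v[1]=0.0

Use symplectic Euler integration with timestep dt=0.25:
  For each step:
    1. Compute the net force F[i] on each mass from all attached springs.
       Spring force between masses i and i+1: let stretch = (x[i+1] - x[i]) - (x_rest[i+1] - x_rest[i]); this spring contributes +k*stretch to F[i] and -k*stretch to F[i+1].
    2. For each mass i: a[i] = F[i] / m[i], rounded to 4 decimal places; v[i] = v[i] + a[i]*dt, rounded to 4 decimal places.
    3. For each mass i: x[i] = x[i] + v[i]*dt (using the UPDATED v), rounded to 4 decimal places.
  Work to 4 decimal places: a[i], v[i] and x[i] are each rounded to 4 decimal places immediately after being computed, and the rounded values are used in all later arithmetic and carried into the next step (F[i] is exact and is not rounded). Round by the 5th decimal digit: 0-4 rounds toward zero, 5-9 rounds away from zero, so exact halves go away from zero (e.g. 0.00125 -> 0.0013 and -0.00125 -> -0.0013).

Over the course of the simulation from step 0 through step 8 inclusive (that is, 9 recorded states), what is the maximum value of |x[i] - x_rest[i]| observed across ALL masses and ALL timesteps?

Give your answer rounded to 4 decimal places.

Answer: 1.4982

Derivation:
Step 0: x=[4.0000 11.0000] v=[0.0000 0.0000]
Step 1: x=[4.0625 10.8750] v=[0.2500 -0.5000]
Step 2: x=[4.1817 10.6367] v=[0.4766 -0.9531]
Step 3: x=[4.3463 10.3075] v=[0.6585 -1.3169]
Step 4: x=[4.5410 9.9182] v=[0.7787 -1.5572]
Step 5: x=[4.7475 9.5053] v=[0.8259 -1.6515]
Step 6: x=[4.9464 9.1076] v=[0.7956 -1.5910]
Step 7: x=[5.1191 8.7623] v=[0.6908 -1.3813]
Step 8: x=[5.2494 8.5018] v=[0.5212 -1.0421]
Max displacement = 1.4982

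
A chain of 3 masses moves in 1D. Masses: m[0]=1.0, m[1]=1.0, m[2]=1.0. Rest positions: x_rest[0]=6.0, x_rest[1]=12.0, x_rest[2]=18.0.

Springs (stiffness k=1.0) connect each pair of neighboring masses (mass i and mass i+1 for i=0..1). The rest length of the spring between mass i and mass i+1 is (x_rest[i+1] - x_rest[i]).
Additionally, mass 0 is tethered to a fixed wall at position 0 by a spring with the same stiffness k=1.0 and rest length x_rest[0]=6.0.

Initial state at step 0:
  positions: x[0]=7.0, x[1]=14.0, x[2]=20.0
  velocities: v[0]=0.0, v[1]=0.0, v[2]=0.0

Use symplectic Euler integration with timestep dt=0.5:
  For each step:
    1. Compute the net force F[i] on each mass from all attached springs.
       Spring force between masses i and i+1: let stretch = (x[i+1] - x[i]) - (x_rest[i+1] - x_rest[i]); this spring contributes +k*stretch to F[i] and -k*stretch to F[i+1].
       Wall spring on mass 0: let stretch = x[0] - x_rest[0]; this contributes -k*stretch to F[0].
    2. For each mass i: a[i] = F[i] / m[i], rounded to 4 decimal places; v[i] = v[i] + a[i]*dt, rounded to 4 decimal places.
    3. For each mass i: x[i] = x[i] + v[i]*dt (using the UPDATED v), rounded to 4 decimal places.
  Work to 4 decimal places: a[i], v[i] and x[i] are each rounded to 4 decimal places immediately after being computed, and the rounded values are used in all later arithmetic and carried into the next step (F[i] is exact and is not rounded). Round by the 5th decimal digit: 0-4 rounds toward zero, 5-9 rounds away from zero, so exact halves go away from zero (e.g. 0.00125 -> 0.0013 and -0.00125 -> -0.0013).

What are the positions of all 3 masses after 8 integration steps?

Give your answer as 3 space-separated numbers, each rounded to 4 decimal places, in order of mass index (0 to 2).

Answer: 5.8020 11.4627 17.2195

Derivation:
Step 0: x=[7.0000 14.0000 20.0000] v=[0.0000 0.0000 0.0000]
Step 1: x=[7.0000 13.7500 20.0000] v=[0.0000 -0.5000 0.0000]
Step 2: x=[6.9375 13.3750 19.9375] v=[-0.1250 -0.7500 -0.1250]
Step 3: x=[6.7500 13.0313 19.7344] v=[-0.3750 -0.6875 -0.4063]
Step 4: x=[6.4453 12.7930 19.3555] v=[-0.6094 -0.4766 -0.7579]
Step 5: x=[6.1162 12.6084 18.8359] v=[-0.6582 -0.3692 -1.0392]
Step 6: x=[5.8811 12.3576 18.2594] v=[-0.4702 -0.5016 -1.1530]
Step 7: x=[5.7949 11.9631 17.7075] v=[-0.1725 -0.7890 -1.1039]
Step 8: x=[5.8020 11.4627 17.2195] v=[0.0142 -1.0009 -0.9761]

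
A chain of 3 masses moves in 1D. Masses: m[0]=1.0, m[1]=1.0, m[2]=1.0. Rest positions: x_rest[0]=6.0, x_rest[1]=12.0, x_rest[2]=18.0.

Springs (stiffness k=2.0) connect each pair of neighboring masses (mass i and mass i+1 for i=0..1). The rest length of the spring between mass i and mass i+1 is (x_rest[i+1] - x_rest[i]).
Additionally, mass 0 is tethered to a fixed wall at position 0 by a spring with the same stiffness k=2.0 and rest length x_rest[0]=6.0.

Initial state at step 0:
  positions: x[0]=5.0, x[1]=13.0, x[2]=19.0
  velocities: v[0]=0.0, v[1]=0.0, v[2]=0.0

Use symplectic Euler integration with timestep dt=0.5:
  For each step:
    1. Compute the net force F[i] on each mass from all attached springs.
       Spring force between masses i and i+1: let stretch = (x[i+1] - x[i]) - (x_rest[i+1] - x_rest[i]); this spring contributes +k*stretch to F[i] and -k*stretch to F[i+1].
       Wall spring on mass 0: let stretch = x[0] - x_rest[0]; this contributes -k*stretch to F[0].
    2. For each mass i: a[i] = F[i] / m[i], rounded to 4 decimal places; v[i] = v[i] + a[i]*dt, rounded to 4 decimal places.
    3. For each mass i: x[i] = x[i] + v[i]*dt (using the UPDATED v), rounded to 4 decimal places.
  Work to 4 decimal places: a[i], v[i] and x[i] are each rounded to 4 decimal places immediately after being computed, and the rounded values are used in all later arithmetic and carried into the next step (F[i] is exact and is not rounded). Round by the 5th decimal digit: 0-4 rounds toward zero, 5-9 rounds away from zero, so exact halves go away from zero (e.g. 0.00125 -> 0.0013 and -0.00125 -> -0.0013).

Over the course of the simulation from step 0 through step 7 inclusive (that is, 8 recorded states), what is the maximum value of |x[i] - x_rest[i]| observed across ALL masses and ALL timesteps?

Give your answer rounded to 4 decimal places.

Answer: 1.5000

Derivation:
Step 0: x=[5.0000 13.0000 19.0000] v=[0.0000 0.0000 0.0000]
Step 1: x=[6.5000 12.0000 19.0000] v=[3.0000 -2.0000 0.0000]
Step 2: x=[7.5000 11.7500 18.5000] v=[2.0000 -0.5000 -1.0000]
Step 3: x=[6.8750 12.7500 17.6250] v=[-1.2500 2.0000 -1.7500]
Step 4: x=[5.7500 13.2500 17.3125] v=[-2.2500 1.0000 -0.6250]
Step 5: x=[5.5000 12.0313 17.9688] v=[-0.5000 -2.4375 1.3125]
Step 6: x=[5.7657 10.5157 18.6563] v=[0.5313 -3.0313 1.3750]
Step 7: x=[5.5235 10.6954 18.2735] v=[-0.4844 0.3593 -0.7656]
Max displacement = 1.5000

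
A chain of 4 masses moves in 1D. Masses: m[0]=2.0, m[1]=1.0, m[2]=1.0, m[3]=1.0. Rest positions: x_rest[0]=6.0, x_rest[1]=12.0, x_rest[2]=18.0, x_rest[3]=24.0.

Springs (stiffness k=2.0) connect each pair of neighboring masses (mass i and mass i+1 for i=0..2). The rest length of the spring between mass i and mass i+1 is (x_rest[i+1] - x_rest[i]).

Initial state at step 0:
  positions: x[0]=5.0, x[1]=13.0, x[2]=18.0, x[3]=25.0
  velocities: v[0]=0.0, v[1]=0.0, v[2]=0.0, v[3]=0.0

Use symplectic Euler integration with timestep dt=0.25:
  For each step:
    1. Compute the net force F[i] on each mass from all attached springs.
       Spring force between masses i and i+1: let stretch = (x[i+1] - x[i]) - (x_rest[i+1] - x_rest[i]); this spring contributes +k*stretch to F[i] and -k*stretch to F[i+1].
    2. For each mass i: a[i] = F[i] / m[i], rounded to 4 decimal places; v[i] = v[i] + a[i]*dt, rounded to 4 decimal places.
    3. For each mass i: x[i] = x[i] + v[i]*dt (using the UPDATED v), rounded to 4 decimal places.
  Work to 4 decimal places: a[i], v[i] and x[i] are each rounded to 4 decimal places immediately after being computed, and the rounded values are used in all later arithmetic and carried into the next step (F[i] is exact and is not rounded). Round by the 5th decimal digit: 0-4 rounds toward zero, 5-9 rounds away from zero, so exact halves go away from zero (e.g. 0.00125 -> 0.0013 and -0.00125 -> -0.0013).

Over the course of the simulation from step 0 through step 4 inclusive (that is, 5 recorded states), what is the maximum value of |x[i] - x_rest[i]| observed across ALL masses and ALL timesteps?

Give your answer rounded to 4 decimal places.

Step 0: x=[5.0000 13.0000 18.0000 25.0000] v=[0.0000 0.0000 0.0000 0.0000]
Step 1: x=[5.1250 12.6250 18.2500 24.8750] v=[0.5000 -1.5000 1.0000 -0.5000]
Step 2: x=[5.3438 12.0156 18.6250 24.6719] v=[0.8750 -2.4375 1.5000 -0.8125]
Step 3: x=[5.6046 11.3984 18.9297 24.4629] v=[1.0430 -2.4687 1.2188 -0.8360]
Step 4: x=[5.8525 10.9984 18.9847 24.3123] v=[0.9915 -1.6000 0.2198 -0.6026]
Max displacement = 1.0016

Answer: 1.0016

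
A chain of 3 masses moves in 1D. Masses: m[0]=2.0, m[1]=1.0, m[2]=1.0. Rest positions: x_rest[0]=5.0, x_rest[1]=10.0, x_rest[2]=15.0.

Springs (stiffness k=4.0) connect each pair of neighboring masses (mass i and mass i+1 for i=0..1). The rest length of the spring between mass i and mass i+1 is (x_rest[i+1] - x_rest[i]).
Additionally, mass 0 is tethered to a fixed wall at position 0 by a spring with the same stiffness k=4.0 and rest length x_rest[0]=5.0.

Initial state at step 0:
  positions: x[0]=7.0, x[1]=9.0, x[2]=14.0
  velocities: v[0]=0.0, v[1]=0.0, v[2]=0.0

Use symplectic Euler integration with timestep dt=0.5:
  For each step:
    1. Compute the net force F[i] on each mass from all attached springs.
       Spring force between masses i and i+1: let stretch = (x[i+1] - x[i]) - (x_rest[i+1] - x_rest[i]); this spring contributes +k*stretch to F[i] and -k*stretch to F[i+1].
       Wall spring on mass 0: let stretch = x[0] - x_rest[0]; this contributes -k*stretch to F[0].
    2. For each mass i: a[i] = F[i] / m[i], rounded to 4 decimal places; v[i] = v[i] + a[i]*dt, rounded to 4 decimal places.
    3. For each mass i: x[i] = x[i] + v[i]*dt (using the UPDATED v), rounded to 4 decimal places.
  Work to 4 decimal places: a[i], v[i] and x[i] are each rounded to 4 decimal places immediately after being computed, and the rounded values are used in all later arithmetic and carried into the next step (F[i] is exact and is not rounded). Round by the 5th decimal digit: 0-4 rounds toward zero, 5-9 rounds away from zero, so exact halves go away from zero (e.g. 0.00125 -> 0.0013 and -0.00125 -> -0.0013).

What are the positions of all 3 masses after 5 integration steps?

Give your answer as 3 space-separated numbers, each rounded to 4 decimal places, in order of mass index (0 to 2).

Step 0: x=[7.0000 9.0000 14.0000] v=[0.0000 0.0000 0.0000]
Step 1: x=[4.5000 12.0000 14.0000] v=[-5.0000 6.0000 0.0000]
Step 2: x=[3.5000 9.5000 17.0000] v=[-2.0000 -5.0000 6.0000]
Step 3: x=[3.7500 8.5000 17.5000] v=[0.5000 -2.0000 1.0000]
Step 4: x=[4.5000 11.7500 14.0000] v=[1.5000 6.5000 -7.0000]
Step 5: x=[6.6250 10.0000 13.2500] v=[4.2500 -3.5000 -1.5000]

Answer: 6.6250 10.0000 13.2500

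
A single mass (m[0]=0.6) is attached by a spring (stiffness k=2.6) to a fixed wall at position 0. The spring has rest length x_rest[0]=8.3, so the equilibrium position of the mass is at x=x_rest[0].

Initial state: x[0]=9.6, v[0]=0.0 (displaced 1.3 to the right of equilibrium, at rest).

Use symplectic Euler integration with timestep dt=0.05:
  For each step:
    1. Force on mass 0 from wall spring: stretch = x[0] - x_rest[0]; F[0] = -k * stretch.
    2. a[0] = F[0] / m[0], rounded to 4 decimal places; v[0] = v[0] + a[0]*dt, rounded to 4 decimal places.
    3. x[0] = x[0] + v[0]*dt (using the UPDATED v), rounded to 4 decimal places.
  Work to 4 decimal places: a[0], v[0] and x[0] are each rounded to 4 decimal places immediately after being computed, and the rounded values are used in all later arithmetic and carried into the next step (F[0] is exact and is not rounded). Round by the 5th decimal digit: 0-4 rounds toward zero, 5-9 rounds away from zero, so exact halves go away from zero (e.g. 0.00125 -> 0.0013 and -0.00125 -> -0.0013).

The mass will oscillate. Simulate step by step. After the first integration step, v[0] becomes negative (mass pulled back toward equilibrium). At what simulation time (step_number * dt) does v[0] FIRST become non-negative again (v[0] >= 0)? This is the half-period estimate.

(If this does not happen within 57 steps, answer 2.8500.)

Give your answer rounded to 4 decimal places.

Step 0: x=[9.6000] v=[0.0000]
Step 1: x=[9.5859] v=[-0.2817]
Step 2: x=[9.5579] v=[-0.5603]
Step 3: x=[9.5163] v=[-0.8328]
Step 4: x=[9.4615] v=[-1.0963]
Step 5: x=[9.3941] v=[-1.3480]
Step 6: x=[9.3148] v=[-1.5851]
Step 7: x=[9.2246] v=[-1.8050]
Step 8: x=[9.1243] v=[-2.0053]
Step 9: x=[9.0151] v=[-2.1839]
Step 10: x=[8.8982] v=[-2.3388]
Step 11: x=[8.7748] v=[-2.4684]
Step 12: x=[8.6462] v=[-2.5713]
Step 13: x=[8.5139] v=[-2.6463]
Step 14: x=[8.3793] v=[-2.6926]
Step 15: x=[8.2438] v=[-2.7098]
Step 16: x=[8.1089] v=[-2.6976]
Step 17: x=[7.9761] v=[-2.6562]
Step 18: x=[7.8468] v=[-2.5860]
Step 19: x=[7.7224] v=[-2.4878]
Step 20: x=[7.6043] v=[-2.3627]
Step 21: x=[7.4937] v=[-2.2120]
Step 22: x=[7.3918] v=[-2.0373]
Step 23: x=[7.2998] v=[-1.8405]
Step 24: x=[7.2186] v=[-1.6238]
Step 25: x=[7.1491] v=[-1.3895]
Step 26: x=[7.0921] v=[-1.1401]
Step 27: x=[7.0482] v=[-0.8784]
Step 28: x=[7.0178] v=[-0.6072]
Step 29: x=[7.0013] v=[-0.3294]
Step 30: x=[6.9989] v=[-0.0480]
Step 31: x=[7.0106] v=[0.2339]
First v>=0 after going negative at step 31, time=1.5500

Answer: 1.5500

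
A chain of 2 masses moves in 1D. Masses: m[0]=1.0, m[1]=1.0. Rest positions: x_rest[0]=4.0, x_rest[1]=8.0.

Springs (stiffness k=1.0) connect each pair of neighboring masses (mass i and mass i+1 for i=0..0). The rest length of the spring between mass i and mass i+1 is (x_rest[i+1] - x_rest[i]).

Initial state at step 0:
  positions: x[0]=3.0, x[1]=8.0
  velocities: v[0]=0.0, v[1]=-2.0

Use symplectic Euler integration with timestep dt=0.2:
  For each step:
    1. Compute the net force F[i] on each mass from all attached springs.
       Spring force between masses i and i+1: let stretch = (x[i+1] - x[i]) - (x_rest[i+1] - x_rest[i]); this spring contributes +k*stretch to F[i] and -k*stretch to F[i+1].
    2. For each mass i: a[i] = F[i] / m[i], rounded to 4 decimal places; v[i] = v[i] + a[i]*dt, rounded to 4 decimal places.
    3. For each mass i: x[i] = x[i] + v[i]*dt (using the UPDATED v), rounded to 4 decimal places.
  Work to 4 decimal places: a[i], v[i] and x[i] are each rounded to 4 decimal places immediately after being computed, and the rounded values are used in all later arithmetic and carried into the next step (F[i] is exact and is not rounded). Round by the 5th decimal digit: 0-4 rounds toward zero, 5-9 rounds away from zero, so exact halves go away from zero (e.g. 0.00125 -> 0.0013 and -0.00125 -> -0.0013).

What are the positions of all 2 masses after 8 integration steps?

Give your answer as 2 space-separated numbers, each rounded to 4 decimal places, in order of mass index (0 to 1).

Step 0: x=[3.0000 8.0000] v=[0.0000 -2.0000]
Step 1: x=[3.0400 7.5600] v=[0.2000 -2.2000]
Step 2: x=[3.1008 7.0992] v=[0.3040 -2.3040]
Step 3: x=[3.1615 6.6385] v=[0.3037 -2.3037]
Step 4: x=[3.2013 6.1987] v=[0.1991 -2.1991]
Step 5: x=[3.2010 5.7990] v=[-0.0014 -1.9986]
Step 6: x=[3.1446 5.4554] v=[-0.2818 -1.7182]
Step 7: x=[3.0207 5.1793] v=[-0.6196 -1.3804]
Step 8: x=[2.8231 4.9769] v=[-0.9879 -1.0121]

Answer: 2.8231 4.9769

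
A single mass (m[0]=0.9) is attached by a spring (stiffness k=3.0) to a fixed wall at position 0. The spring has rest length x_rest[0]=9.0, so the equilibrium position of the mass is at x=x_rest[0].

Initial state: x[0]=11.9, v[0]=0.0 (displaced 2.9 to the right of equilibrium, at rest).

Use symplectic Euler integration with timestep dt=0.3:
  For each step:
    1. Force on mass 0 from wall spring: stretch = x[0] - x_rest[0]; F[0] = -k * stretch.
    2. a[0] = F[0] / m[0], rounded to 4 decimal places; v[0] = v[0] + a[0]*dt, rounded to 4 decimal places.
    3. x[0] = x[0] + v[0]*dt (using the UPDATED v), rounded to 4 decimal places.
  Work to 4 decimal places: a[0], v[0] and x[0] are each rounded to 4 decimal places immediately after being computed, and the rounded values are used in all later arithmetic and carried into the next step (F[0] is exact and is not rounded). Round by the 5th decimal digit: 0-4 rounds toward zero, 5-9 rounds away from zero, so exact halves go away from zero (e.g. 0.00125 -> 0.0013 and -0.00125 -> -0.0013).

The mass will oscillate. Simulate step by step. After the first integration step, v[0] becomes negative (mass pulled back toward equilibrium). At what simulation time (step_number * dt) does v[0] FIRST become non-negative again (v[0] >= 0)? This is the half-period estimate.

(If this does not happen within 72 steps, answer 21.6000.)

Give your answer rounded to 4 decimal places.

Step 0: x=[11.9000] v=[0.0000]
Step 1: x=[11.0300] v=[-2.9000]
Step 2: x=[9.5510] v=[-4.9300]
Step 3: x=[7.9067] v=[-5.4810]
Step 4: x=[6.5904] v=[-4.3877]
Step 5: x=[5.9970] v=[-1.9781]
Step 6: x=[6.3045] v=[1.0249]
First v>=0 after going negative at step 6, time=1.8000

Answer: 1.8000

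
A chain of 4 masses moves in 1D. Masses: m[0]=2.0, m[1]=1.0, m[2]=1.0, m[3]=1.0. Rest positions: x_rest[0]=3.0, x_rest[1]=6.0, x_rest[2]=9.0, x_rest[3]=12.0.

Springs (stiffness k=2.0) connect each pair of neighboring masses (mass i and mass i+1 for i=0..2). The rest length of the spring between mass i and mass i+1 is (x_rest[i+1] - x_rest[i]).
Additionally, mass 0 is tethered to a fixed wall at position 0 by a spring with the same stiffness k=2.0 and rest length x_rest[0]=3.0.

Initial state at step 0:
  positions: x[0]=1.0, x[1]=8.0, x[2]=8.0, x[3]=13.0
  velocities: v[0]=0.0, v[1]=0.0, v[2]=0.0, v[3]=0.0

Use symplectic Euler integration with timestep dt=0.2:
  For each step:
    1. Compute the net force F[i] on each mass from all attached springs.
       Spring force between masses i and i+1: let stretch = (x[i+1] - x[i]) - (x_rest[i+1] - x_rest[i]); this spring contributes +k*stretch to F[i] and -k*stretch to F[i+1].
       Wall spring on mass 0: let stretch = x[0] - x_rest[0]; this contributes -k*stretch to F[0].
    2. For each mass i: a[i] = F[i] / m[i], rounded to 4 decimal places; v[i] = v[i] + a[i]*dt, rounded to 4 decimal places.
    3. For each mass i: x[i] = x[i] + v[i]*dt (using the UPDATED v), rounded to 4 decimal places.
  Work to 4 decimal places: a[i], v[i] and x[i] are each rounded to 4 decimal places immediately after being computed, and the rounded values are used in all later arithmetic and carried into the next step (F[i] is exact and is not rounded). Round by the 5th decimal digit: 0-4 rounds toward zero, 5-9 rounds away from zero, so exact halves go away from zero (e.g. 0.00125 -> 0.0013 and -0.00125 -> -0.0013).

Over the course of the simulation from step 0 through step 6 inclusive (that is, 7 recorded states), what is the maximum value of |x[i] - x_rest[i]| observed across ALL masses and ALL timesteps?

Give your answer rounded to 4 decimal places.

Answer: 2.5067

Derivation:
Step 0: x=[1.0000 8.0000 8.0000 13.0000] v=[0.0000 0.0000 0.0000 0.0000]
Step 1: x=[1.2400 7.4400 8.4000 12.8400] v=[1.2000 -2.8000 2.0000 -0.8000]
Step 2: x=[1.6784 6.4608 9.0784 12.5648] v=[2.1920 -4.8960 3.3920 -1.3760]
Step 3: x=[2.2410 5.3084 9.8263 12.2507] v=[2.8128 -5.7619 3.7395 -1.5706]
Step 4: x=[2.8366 4.2721 10.4067 11.9826] v=[2.9781 -5.1817 2.9021 -1.3404]
Step 5: x=[3.3762 3.6117 10.6224 11.8284] v=[2.6979 -3.3021 1.0786 -0.7708]
Step 6: x=[3.7902 3.4933 10.3737 11.8178] v=[2.0698 -0.5920 -1.2433 -0.0532]
Max displacement = 2.5067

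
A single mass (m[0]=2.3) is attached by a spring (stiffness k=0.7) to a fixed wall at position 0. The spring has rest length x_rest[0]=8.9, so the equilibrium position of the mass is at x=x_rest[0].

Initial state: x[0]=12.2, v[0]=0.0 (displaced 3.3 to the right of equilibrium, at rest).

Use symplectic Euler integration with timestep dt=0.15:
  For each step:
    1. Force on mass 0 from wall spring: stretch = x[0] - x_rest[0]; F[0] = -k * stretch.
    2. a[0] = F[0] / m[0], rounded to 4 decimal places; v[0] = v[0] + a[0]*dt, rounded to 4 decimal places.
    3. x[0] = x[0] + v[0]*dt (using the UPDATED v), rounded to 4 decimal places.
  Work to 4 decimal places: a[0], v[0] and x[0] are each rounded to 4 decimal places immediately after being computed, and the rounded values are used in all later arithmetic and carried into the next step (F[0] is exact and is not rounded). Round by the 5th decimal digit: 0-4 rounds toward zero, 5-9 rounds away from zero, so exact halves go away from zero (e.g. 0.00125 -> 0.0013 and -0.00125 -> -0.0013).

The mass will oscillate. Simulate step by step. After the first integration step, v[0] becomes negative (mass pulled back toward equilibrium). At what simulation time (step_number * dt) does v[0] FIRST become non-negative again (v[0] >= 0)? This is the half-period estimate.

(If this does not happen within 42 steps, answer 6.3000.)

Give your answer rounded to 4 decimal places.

Step 0: x=[12.2000] v=[0.0000]
Step 1: x=[12.1774] v=[-0.1506]
Step 2: x=[12.1324] v=[-0.3002]
Step 3: x=[12.0652] v=[-0.4478]
Step 4: x=[11.9764] v=[-0.5923]
Step 5: x=[11.8665] v=[-0.7327]
Step 6: x=[11.7363] v=[-0.8681]
Step 7: x=[11.5867] v=[-0.9976]
Step 8: x=[11.4187] v=[-1.1203]
Step 9: x=[11.2334] v=[-1.2353]
Step 10: x=[11.0321] v=[-1.3418]
Step 11: x=[10.8162] v=[-1.4391]
Step 12: x=[10.5872] v=[-1.5266]
Step 13: x=[10.3467] v=[-1.6036]
Step 14: x=[10.0963] v=[-1.6696]
Step 15: x=[9.8377] v=[-1.7242]
Step 16: x=[9.5727] v=[-1.7670]
Step 17: x=[9.3030] v=[-1.7977]
Step 18: x=[9.0306] v=[-1.8161]
Step 19: x=[8.7573] v=[-1.8221]
Step 20: x=[8.4850] v=[-1.8156]
Step 21: x=[8.2155] v=[-1.7967]
Step 22: x=[7.9507] v=[-1.7655]
Step 23: x=[7.6924] v=[-1.7222]
Step 24: x=[7.4423] v=[-1.6671]
Step 25: x=[7.2022] v=[-1.6006]
Step 26: x=[6.9737] v=[-1.5231]
Step 27: x=[6.7584] v=[-1.4352]
Step 28: x=[6.5578] v=[-1.3374]
Step 29: x=[6.3732] v=[-1.2305]
Step 30: x=[6.2059] v=[-1.1152]
Step 31: x=[6.0571] v=[-0.9922]
Step 32: x=[5.9277] v=[-0.8624]
Step 33: x=[5.8187] v=[-0.7267]
Step 34: x=[5.7308] v=[-0.5860]
Step 35: x=[5.6646] v=[-0.4413]
Step 36: x=[5.6206] v=[-0.2936]
Step 37: x=[5.5990] v=[-0.1439]
Step 38: x=[5.6000] v=[0.0068]
First v>=0 after going negative at step 38, time=5.7000

Answer: 5.7000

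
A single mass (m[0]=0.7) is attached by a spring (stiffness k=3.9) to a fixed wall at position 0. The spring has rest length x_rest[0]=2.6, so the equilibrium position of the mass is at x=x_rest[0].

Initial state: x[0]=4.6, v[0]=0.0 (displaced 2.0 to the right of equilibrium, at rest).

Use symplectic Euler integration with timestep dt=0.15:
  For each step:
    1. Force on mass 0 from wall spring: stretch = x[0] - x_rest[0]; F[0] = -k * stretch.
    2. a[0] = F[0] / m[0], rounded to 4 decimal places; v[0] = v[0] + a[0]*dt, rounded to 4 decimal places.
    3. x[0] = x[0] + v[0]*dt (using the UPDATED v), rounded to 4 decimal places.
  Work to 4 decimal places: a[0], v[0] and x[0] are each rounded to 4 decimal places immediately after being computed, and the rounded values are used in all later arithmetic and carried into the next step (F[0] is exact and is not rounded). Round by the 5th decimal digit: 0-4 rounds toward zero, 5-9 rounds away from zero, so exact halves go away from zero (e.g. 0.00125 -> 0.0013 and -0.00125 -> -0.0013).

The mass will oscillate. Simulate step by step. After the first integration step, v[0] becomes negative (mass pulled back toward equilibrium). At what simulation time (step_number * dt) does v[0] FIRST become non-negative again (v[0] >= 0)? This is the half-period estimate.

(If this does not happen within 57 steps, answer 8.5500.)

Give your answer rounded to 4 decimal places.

Step 0: x=[4.6000] v=[0.0000]
Step 1: x=[4.3493] v=[-1.6714]
Step 2: x=[3.8793] v=[-3.1333]
Step 3: x=[3.2489] v=[-4.2024]
Step 4: x=[2.5372] v=[-4.7447]
Step 5: x=[1.8334] v=[-4.6922]
Step 6: x=[1.2257] v=[-4.0515]
Step 7: x=[0.7903] v=[-2.9030]
Step 8: x=[0.5817] v=[-1.3906]
Step 9: x=[0.6261] v=[0.2961]
First v>=0 after going negative at step 9, time=1.3500

Answer: 1.3500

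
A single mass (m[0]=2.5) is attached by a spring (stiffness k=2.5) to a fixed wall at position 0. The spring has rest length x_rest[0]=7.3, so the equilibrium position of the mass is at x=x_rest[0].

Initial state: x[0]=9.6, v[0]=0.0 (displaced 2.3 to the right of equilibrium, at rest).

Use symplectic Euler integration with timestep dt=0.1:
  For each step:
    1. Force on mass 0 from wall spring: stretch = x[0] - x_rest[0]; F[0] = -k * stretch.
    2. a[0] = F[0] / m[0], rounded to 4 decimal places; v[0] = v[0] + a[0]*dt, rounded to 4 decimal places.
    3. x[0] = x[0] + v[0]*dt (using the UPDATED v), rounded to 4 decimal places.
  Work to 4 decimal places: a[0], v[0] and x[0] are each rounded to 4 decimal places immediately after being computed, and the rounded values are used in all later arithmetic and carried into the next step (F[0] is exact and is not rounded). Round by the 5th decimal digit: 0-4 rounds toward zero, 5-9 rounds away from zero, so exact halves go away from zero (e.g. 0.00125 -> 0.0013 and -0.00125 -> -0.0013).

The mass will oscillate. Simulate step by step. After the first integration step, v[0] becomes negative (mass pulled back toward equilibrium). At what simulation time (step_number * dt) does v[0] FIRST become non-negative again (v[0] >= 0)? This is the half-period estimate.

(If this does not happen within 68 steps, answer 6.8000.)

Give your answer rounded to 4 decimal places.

Step 0: x=[9.6000] v=[0.0000]
Step 1: x=[9.5770] v=[-0.2300]
Step 2: x=[9.5312] v=[-0.4577]
Step 3: x=[9.4631] v=[-0.6808]
Step 4: x=[9.3734] v=[-0.8971]
Step 5: x=[9.2630] v=[-1.1044]
Step 6: x=[9.1329] v=[-1.3007]
Step 7: x=[8.9845] v=[-1.4840]
Step 8: x=[8.8193] v=[-1.6525]
Step 9: x=[8.6389] v=[-1.8044]
Step 10: x=[8.4451] v=[-1.9383]
Step 11: x=[8.2398] v=[-2.0528]
Step 12: x=[8.0251] v=[-2.1468]
Step 13: x=[7.8032] v=[-2.2193]
Step 14: x=[7.5762] v=[-2.2696]
Step 15: x=[7.3465] v=[-2.2972]
Step 16: x=[7.1163] v=[-2.3019]
Step 17: x=[6.8880] v=[-2.2835]
Step 18: x=[6.6638] v=[-2.2423]
Step 19: x=[6.4459] v=[-2.1787]
Step 20: x=[6.2366] v=[-2.0933]
Step 21: x=[6.0379] v=[-1.9870]
Step 22: x=[5.8518] v=[-1.8608]
Step 23: x=[5.6802] v=[-1.7160]
Step 24: x=[5.5248] v=[-1.5540]
Step 25: x=[5.3872] v=[-1.3765]
Step 26: x=[5.2687] v=[-1.1852]
Step 27: x=[5.1705] v=[-0.9821]
Step 28: x=[5.0936] v=[-0.7692]
Step 29: x=[5.0387] v=[-0.5486]
Step 30: x=[5.0065] v=[-0.3225]
Step 31: x=[4.9972] v=[-0.0932]
Step 32: x=[5.0109] v=[0.1371]
First v>=0 after going negative at step 32, time=3.2000

Answer: 3.2000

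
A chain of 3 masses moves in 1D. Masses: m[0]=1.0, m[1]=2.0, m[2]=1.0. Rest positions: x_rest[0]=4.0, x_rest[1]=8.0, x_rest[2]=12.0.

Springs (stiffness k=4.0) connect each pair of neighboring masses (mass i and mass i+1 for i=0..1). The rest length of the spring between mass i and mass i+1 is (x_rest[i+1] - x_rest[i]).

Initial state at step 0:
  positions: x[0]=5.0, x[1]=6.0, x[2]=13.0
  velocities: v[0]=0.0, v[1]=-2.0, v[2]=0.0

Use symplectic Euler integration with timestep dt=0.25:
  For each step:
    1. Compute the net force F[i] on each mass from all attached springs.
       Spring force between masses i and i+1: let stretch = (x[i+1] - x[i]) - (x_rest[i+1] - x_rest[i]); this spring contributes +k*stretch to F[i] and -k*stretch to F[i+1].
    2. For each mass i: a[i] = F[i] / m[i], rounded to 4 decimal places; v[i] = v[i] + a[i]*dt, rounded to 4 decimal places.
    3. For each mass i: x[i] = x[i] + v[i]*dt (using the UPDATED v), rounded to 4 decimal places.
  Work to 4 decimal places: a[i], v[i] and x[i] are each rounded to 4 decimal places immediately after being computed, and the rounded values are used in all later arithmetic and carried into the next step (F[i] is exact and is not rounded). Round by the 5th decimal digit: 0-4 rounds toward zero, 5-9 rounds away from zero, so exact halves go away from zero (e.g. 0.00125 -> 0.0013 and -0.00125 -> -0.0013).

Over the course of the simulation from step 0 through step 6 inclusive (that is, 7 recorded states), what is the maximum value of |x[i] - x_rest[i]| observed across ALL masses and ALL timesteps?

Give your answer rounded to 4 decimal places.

Answer: 3.0000

Derivation:
Step 0: x=[5.0000 6.0000 13.0000] v=[0.0000 -2.0000 0.0000]
Step 1: x=[4.2500 6.2500 12.2500] v=[-3.0000 1.0000 -3.0000]
Step 2: x=[3.0000 7.0000 11.0000] v=[-5.0000 3.0000 -5.0000]
Step 3: x=[1.7500 7.7500 9.7500] v=[-5.0000 3.0000 -5.0000]
Step 4: x=[1.0000 8.0000 9.0000] v=[-3.0000 1.0000 -3.0000]
Step 5: x=[1.0000 7.5000 9.0000] v=[0.0000 -2.0000 0.0000]
Step 6: x=[1.6250 6.3750 9.6250] v=[2.5000 -4.5000 2.5000]
Max displacement = 3.0000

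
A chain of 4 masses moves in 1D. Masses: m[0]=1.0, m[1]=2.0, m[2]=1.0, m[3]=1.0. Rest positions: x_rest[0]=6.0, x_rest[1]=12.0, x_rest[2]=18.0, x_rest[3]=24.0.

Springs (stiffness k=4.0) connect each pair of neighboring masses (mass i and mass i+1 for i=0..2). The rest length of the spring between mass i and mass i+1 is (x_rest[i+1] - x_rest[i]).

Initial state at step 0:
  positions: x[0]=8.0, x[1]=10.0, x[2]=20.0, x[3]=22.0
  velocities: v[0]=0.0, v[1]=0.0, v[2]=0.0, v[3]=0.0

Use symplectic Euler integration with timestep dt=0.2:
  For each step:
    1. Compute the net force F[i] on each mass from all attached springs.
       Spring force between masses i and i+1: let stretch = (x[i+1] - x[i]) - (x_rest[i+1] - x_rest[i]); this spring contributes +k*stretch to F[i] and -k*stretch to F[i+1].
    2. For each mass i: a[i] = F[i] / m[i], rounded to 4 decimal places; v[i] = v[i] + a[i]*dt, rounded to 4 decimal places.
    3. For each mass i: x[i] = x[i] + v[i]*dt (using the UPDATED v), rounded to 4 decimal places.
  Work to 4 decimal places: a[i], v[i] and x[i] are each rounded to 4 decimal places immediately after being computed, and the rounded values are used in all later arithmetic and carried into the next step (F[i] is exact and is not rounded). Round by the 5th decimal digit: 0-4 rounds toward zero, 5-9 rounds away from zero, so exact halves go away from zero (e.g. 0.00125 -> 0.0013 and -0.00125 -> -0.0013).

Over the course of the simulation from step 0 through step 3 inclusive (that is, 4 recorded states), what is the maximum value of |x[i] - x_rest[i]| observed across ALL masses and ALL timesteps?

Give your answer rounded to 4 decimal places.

Answer: 2.8947

Derivation:
Step 0: x=[8.0000 10.0000 20.0000 22.0000] v=[0.0000 0.0000 0.0000 0.0000]
Step 1: x=[7.3600 10.6400 18.7200 22.6400] v=[-3.2000 3.2000 -6.4000 3.2000]
Step 2: x=[6.2848 11.6640 16.7744 23.6128] v=[-5.3760 5.1200 -9.7280 4.8640]
Step 3: x=[5.1103 12.6665 15.1053 24.4515] v=[-5.8726 5.0125 -8.3456 4.1933]
Max displacement = 2.8947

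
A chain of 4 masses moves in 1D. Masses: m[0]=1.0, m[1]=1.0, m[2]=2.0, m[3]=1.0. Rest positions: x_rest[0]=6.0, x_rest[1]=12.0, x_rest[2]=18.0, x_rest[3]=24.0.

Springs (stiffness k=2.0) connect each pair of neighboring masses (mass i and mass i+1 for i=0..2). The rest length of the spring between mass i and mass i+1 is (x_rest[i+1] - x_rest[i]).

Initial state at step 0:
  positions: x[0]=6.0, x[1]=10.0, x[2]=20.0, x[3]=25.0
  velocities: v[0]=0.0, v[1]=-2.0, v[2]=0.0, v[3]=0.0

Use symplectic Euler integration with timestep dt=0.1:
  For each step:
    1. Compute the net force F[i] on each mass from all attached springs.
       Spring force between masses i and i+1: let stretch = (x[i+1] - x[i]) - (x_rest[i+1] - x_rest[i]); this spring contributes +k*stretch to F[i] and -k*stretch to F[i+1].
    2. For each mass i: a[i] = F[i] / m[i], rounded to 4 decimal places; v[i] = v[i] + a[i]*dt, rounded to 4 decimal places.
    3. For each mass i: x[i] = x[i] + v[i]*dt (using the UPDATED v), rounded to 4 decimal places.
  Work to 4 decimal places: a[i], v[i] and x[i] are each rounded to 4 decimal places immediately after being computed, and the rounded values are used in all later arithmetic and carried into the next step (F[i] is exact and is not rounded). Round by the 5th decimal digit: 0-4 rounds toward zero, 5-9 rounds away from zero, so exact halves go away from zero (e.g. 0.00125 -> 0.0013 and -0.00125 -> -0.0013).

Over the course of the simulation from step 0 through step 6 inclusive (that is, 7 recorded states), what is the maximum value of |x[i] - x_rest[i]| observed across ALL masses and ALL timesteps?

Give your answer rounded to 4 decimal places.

Answer: 2.0800

Derivation:
Step 0: x=[6.0000 10.0000 20.0000 25.0000] v=[0.0000 -2.0000 0.0000 0.0000]
Step 1: x=[5.9600 9.9200 19.9500 25.0200] v=[-0.4000 -0.8000 -0.5000 0.2000]
Step 2: x=[5.8792 9.9614 19.8504 25.0586] v=[-0.8080 0.4140 -0.9960 0.3860]
Step 3: x=[5.7600 10.1189 19.7040 25.1130] v=[-1.1916 1.5754 -1.4641 0.5444]
Step 4: x=[5.6080 10.3810 19.5158 25.1793] v=[-1.5198 2.6206 -1.8817 0.6626]
Step 5: x=[5.4315 10.7303 19.2929 25.2523] v=[-1.7652 3.4930 -2.2288 0.7299]
Step 6: x=[5.2410 11.1449 19.0440 25.3261] v=[-1.9054 4.1458 -2.4891 0.7380]
Max displacement = 2.0800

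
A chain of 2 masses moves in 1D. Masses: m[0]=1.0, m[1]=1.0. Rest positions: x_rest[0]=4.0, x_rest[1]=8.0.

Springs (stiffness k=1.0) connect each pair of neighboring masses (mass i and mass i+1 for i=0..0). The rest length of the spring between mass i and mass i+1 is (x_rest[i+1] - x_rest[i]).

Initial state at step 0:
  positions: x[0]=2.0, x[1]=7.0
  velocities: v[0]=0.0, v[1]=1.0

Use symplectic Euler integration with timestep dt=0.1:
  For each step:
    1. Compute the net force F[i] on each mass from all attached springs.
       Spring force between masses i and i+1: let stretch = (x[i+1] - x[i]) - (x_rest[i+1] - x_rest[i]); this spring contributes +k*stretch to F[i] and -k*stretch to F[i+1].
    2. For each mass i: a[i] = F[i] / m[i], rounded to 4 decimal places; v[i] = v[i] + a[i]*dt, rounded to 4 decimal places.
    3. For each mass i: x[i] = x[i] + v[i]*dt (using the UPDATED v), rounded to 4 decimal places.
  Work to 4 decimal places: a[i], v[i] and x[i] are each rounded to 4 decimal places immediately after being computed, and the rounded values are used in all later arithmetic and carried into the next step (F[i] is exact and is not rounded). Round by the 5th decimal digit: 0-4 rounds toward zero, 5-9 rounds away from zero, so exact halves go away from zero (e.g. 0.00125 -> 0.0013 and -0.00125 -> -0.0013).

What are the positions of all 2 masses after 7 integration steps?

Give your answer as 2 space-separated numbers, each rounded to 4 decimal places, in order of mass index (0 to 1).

Step 0: x=[2.0000 7.0000] v=[0.0000 1.0000]
Step 1: x=[2.0100 7.0900] v=[0.1000 0.9000]
Step 2: x=[2.0308 7.1692] v=[0.2080 0.7920]
Step 3: x=[2.0630 7.2370] v=[0.3218 0.6782]
Step 4: x=[2.1069 7.2931] v=[0.4392 0.5608]
Step 5: x=[2.1627 7.3373] v=[0.5578 0.4422]
Step 6: x=[2.2302 7.3698] v=[0.6753 0.3247]
Step 7: x=[2.3091 7.3909] v=[0.7893 0.2107]

Answer: 2.3091 7.3909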